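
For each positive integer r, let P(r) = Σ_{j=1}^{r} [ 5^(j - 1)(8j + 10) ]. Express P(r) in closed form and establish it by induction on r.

P(r) = 2·5^r(r + 1) - 2

We claim P(r) = 2·5^r(r + 1) - 2 for all r ≥ 1.
For the base case r = 1: P(1) = 18, and the closed form gives 18. They agree.
Inductive step: suppose the statement holds for some j ≥ 1, so P(j) = 2·5^j(j + 1) - 2.
Then P(j+1) = P(j) + (5^j(8j + 18)) = (2·5^j(j + 1) - 2) + (5^j(8j + 18)).
Simplifying, P(j+1) = 10·5^j·j + 20·5^j - 2 = 2·5^(j+1)((j+1) + 1) - 2,
which is the closed form with r = j+1.
By induction, the statement is established for all r ≥ 1.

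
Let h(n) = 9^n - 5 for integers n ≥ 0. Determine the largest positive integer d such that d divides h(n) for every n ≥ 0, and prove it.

d = 4

Computing the first values: h(0) = -4 and h(1) = 4; gcd(-4, 4) = 4, so d ≤ 4.
We prove 4 | 9^n - 5 for all n ≥ 0 by induction on n.
For the base case n = 0: h(0) = -4 = 4·(-1), so 4 | h(0).
Suppose the result is true for n = p, i.e. 4 | h(p). Then
h(p+1) = 9^(p+1) - 5 = 9·(9^p - 5) + 40 = 9·h(p) + 40. The first term is divisible by 4 by the inductive hypothesis, and 40 is divisible by 4. Hence 4 | h(p+1).
Hence, by induction on n, the claim holds for every n ≥ 0.
Therefore the largest such d is 4.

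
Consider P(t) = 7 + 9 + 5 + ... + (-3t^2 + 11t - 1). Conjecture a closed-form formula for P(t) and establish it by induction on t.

We claim P(t) = -t(t^2 - 4t - 4) for all t ≥ 1.
When t = 1: P(1) = 7, and the closed form gives 7. They agree.
Inductive step: suppose the statement holds for some p ≥ 1, so P(p) = p(-p^2 + 4p + 4).
Then P(p+1) = P(p) + (-3p^2 + 5p + 7) = (p(-p^2 + 4p + 4)) + (-3p^2 + 5p + 7).
Simplifying, P(p+1) = -(p + 1)(p^2 - 2p - 7) = -(p+1)((p+1)^2 - 4(p+1) - 4),
which is the closed form with t = p+1.
By induction, the statement is established for all t ≥ 1.

P(t) = -t(t^2 - 4t - 4)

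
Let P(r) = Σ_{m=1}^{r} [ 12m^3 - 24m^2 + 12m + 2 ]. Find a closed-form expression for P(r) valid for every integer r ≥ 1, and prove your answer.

P(r) = r(3r^3 - 2r^2 - 3r + 4)

We claim P(r) = r(3r^3 - 2r^2 - 3r + 4) for all r ≥ 1.
For the base case r = 1: P(1) = 2, and the closed form gives 2. They agree.
For the inductive step, assume it holds for an arbitrary m ≥ 1, so P(m) = m(3m^3 - 2m^2 - 3m + 4).
Then P(m+1) = P(m) + (12m^3 + 12m^2 + 2) = (m(3m^3 - 2m^2 - 3m + 4)) + (12m^3 + 12m^2 + 2).
Simplifying, P(m+1) = (m + 1)(3m^3 + 7m^2 + 2m + 2) = (m+1)(3(m+1)^3 - 2(m+1)^2 - 3(m+1) + 4),
which is the closed form with r = m+1.
Hence, by induction on r, the claim holds for every r ≥ 1.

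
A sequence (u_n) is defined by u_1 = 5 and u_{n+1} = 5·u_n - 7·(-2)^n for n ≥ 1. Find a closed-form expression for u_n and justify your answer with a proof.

Computing the first terms: u_1 = 5, u_2 = 39, u_3 = 167. This suggests u_n = (-2)^n + 7·5^(n - 1).
Base step (n = 1): the formula gives 5 = 5 = u_1.
Suppose the result is true for n = i, so u_i = (-2)^i + 7·5^(i - 1).
Then u_{i+1} = 5·u_i - 7·(-2)^i = 5·((-2)^i + 7·5^(i - 1)) - 7·(-2)^i = (-2)^(i + 1) + 7·5^i = (-2)^(i+1) + 7·5^((i+1) - 1),
which is the claimed formula at n = i+1.
Hence, by induction on n, the claim holds for every n ≥ 1.

u_n = (-2)^n + 7·5^(n - 1)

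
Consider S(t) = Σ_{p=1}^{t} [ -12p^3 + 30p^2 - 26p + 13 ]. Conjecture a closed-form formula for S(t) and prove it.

We claim S(t) = -t(3t^3 - 4t^2 + t - 5) for all t ≥ 1.
Base step (t = 1): S(1) = 5, and the closed form gives 5. They agree.
For the inductive step, assume it holds for an arbitrary p ≥ 1, so S(p) = p(-3p^3 + 4p^2 - p + 5).
Then S(p+1) = S(p) + (-12p^3 - 6p^2 - 2p + 5) = (p(-3p^3 + 4p^2 - p + 5)) + (-12p^3 - 6p^2 - 2p + 5).
Simplifying, S(p+1) = -(p + 1)(3p^3 + 5p^2 + 2p - 5) = -(p+1)(3(p+1)^3 - 4(p+1)^2 + (p+1) - 5),
which is the closed form with t = p+1.
Hence, by induction on t, the claim holds for every t ≥ 1.

S(t) = -t(3t^3 - 4t^2 + t - 5)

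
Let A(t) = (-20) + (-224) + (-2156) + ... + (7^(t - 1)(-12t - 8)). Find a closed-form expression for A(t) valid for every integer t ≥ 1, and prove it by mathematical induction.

We claim A(t) = -7^t(2t + 1) + 1 for all t ≥ 1.
When t = 1: A(1) = -20, and the closed form gives -20. They agree.
Suppose the result is true for t = i, so A(i) = -7^i(2i + 1) + 1.
Then A(i+1) = A(i) + (7^i(-12i - 20)) = (-7^i(2i + 1) + 1) + (7^i(-12i - 20)).
Simplifying, A(i+1) = -14·7^i·i - 21·7^i + 1 = -7^(i+1)(2(i+1) + 1) + 1,
which is the closed form with t = i+1.
By the principle of mathematical induction, the result holds for all t ≥ 1.

A(t) = -7^t(2t + 1) + 1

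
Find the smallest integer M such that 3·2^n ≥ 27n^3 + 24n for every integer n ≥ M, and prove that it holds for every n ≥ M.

M = 15

At n = 14: 49152 < 74424, so the inequality fails and M ≥ 15. We prove 3·2^n ≥ 27n^3 + 24n for all n ≥ 15.
Base case (n = 15): 3·2^n = 98304 and 27n^3 + 24n = 91485, so 98304 ≥ 91485.
Suppose the result is true for n = i, so 3·2^i ≥ 27i^3 + 24i.
Then 3·2^(i + 1) = 2·(3·2^i) ≥ 2·(27i^3 + 24i).
Also, for i ≥ 15 we have 2·(27i^3 + 24i) ≥ 27(i+1)^3 + 24(i+1), since 2·(27i^3 + 24i) − (27(i+1)^3 + 24(i+1)) = 27i^3 - 81i^2 - 57i - 51, which is nonnegative for all i ≥ 15.
Combining, 3·2^(i + 1) ≥ 27(i+1)^3 + 24(i+1).
This completes the induction.
Hence the smallest such M is 15.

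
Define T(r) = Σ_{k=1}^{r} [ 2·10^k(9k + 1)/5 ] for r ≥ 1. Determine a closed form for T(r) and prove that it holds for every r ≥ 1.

We claim T(r) = 4·10^r·r for all r ≥ 1.
When r = 1: T(1) = 40, and the closed form gives 40. They agree.
Inductive step: suppose the statement holds for some k ≥ 1, so T(k) = 4·10^k·k.
Then T(k+1) = T(k) + (10^k(36k + 40)) = (4·10^k·k) + (10^k(36k + 40)).
Simplifying, T(k+1) = 40·10^k(k + 1) = 4·10^(k+1)·(k+1),
which is the closed form with r = k+1.
By induction, the statement is established for all r ≥ 1.

T(r) = 4·10^r·r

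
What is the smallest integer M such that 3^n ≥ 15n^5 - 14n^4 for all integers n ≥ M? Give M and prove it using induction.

M = 15

At n = 14: 4782969 < 7529536, so the inequality fails and M ≥ 15. We prove 3^n ≥ 15n^5 - 14n^4 for all n ≥ 15.
Base case (n = 15): 3^n = 14348907 and 15n^5 - 14n^4 = 10681875, so 14348907 ≥ 10681875.
Inductive step: suppose the statement holds for some r ≥ 15, so 3^r ≥ 15r^5 - 14r^4.
Then 3^(r + 1) = 3·(3^r) ≥ 3·(15r^5 - 14r^4).
Also, for r ≥ 15 we have 3·(15r^5 - 14r^4) ≥ 15(r+1)^5 - 14(r+1)^4, since 3·(15r^5 - 14r^4) − (15(r+1)^5 - 14(r+1)^4) = 30r^5 - 103r^4 - 94r^3 - 66r^2 - 19r - 1, which is nonnegative for all r ≥ 15.
Combining, 3^(r + 1) ≥ 15(r+1)^5 - 14(r+1)^4.
This completes the induction.
Hence the smallest such M is 15.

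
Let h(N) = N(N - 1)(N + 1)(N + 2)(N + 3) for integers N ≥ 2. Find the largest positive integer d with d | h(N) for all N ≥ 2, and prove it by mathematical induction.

d = 120

Computing the first values: h(2) = 120 and h(3) = 720; gcd(120, 720) = 120, so d ≤ 120.
We prove 120 | N(N - 1)(N + 1)(N + 2)(N + 3) for all N ≥ 2 by induction on N.
When N = 2: h(2) = 120 = 120·(1), so 120 | h(2).
Inductive step: assume the claim holds for N = j, i.e. 120 | h(j). Then
h(j+1) − h(j) = j·(j+1)·(j+2)·(j+3)·(j+4) − (j-1)·j·(j+1)·(j+2)·(j+3) = j·(j+1)·(j+2)·(j+3)·[(j+4) − (j-1)] = 5·j·(j+1)·(j+2)·(j+3). The product of 4 consecutive integers is divisible by (4)! = 24, so h(j+1) − h(j) is divisible by 5·24 = 120. By the inductive hypothesis 120 | h(j), hence 120 | h(j+1).
This completes the induction.
Therefore the largest such d is 120.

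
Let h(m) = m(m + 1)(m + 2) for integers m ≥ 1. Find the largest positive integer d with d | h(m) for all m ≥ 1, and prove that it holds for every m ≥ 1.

d = 6

Computing the first values: h(1) = 6 and h(2) = 24; gcd(6, 24) = 6, so d ≤ 6.
We prove 6 | m(m + 1)(m + 2) for all m ≥ 1 by induction on m.
For the base case m = 1: h(1) = 6 = 6·(1), so 6 | h(1).
Inductive step: assume the claim holds for m = k, i.e. 6 | h(k). Then
h(k+1) − h(k) = (k+1)·(k+2)·(k+3) − k·(k+1)·(k+2) = (k+1)·(k+2)·[(k+3) − k] = 3·(k+1)·(k+2). The product of 2 consecutive integers is divisible by (2)! = 2, so h(k+1) − h(k) is divisible by 3·2 = 6. By the inductive hypothesis 6 | h(k), hence 6 | h(k+1).
This completes the induction.
Therefore the largest such d is 6.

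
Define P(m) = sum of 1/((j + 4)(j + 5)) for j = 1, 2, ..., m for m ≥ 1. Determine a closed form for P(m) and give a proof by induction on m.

We claim P(m) = m/(5(m + 5)) for all m ≥ 1.
For the base case m = 1: P(1) = 1/30, and the closed form gives 1/30. They agree.
Inductive step: assume the claim holds for m = j, so P(j) = j/(5(j + 5)).
Then P(j+1) = P(j) + (1/((j + 5)(j + 6))) = (j/(5(j + 5))) + (1/((j + 5)(j + 6))).
Simplifying, P(j+1) = (j + 1)/(5(j + 6)) = (j+1)/(5((j+1) + 5)),
which is the closed form with m = j+1.
By induction, the statement is established for all m ≥ 1.

P(m) = m/(5(m + 5))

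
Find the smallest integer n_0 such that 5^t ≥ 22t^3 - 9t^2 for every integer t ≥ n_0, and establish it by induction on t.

At t = 4: 625 < 1264, so the inequality fails and n_0 ≥ 5. We prove 5^t ≥ 22t^3 - 9t^2 for all t ≥ 5.
When t = 5: 5^t = 3125 and 22t^3 - 9t^2 = 2525, so 3125 ≥ 2525.
For the inductive step, assume it holds for an arbitrary r ≥ 5, so 5^r ≥ 22r^3 - 9r^2.
Then 5^(r + 1) = 5·(5^r) ≥ 5·(22r^3 - 9r^2).
Also, for r ≥ 5 we have 5·(22r^3 - 9r^2) ≥ 22(r+1)^3 - 9(r+1)^2, since 5·(22r^3 - 9r^2) − (22(r+1)^3 - 9(r+1)^2) = 88r^3 - 102r^2 - 48r - 13, which is nonnegative for all r ≥ 5.
Combining, 5^(r + 1) ≥ 22(r+1)^3 - 9(r+1)^2.
This completes the induction.
Hence the smallest such n_0 is 5.

n_0 = 5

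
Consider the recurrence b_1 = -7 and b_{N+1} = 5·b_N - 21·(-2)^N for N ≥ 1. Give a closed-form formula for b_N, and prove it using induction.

b_N = 3(-2)^N - 5^(N - 1)

Computing the first terms: b_1 = -7, b_2 = 7, b_3 = -49. This suggests b_N = 3(-2)^N - 5^(N - 1).
For the base case N = 1: the formula gives -7 = -7 = b_1.
Suppose the result is true for N = r, so b_r = 3(-2)^r - 5^(r - 1).
Then b_{r+1} = 5·b_r - 21·(-2)^r = 5·(3(-2)^r - 5^(r - 1)) - 21·(-2)^r = 3(-2)^(r + 1) - 5^r = 3(-2)^(r+1) - 5^((r+1) - 1),
which is the claimed formula at N = r+1.
Hence, by induction on N, the claim holds for every N ≥ 1.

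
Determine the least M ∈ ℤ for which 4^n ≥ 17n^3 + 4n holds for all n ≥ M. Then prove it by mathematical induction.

M = 6

At n = 5: 1024 < 2145, so the inequality fails and M ≥ 6. We prove 4^n ≥ 17n^3 + 4n for all n ≥ 6.
Base step (n = 6): 4^n = 4096 and 17n^3 + 4n = 3696, so 4096 ≥ 3696.
For the inductive step, assume it holds for an arbitrary p ≥ 6, so 4^p ≥ 17p^3 + 4p.
Then 4^(p + 1) = 4·(4^p) ≥ 4·(17p^3 + 4p).
Also, for p ≥ 6 we have 4·(17p^3 + 4p) ≥ 17(p+1)^3 + 4(p+1), since 4·(17p^3 + 4p) − (17(p+1)^3 + 4(p+1)) = 51p^3 - 51p^2 - 39p - 21, which is nonnegative for all p ≥ 6.
Combining, 4^(p + 1) ≥ 17(p+1)^3 + 4(p+1).
Hence, by induction on n, the claim holds for every n ≥ 6.
Hence the smallest such M is 6.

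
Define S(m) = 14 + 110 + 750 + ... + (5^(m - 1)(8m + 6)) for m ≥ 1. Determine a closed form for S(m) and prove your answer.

We claim S(m) = 5^m(2m + 1) - 1 for all m ≥ 1.
Base case (m = 1): S(1) = 14, and the closed form gives 14. They agree.
Inductive step: assume the claim holds for m = p, so S(p) = 5^p(2p + 1) - 1.
Then S(p+1) = S(p) + (5^p(8p + 14)) = (5^p(2p + 1) - 1) + (5^p(8p + 14)).
Simplifying, S(p+1) = 10·5^p·p + 15·5^p - 1 = 5^(p+1)(2(p+1) + 1) - 1,
which is the closed form with m = p+1.
By induction, the statement is established for all m ≥ 1.

S(m) = 5^m(2m + 1) - 1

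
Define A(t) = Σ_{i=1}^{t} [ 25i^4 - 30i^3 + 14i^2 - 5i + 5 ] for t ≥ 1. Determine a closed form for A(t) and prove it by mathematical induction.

A(t) = t(5t^4 + 5t^3 - 2t^2 - 3t + 4)

We claim A(t) = t(5t^4 + 5t^3 - 2t^2 - 3t + 4) for all t ≥ 1.
Base step (t = 1): A(1) = 9, and the closed form gives 9. They agree.
Inductive step: assume the claim holds for t = i, so A(i) = i(5i^4 + 5i^3 - 2i^2 - 3i + 4).
Then A(i+1) = A(i) + (25i^4 + 70i^3 + 74i^2 + 33i + 9) = (i(5i^4 + 5i^3 - 2i^2 - 3i + 4)) + (25i^4 + 70i^3 + 74i^2 + 33i + 9).
Simplifying, A(i+1) = (i + 1)(5i^4 + 25i^3 + 43i^2 + 28i + 9) = (i+1)(5(i+1)^4 + 5(i+1)^3 - 2(i+1)^2 - 3(i+1) + 4),
which is the closed form with t = i+1.
Hence, by induction on t, the claim holds for every t ≥ 1.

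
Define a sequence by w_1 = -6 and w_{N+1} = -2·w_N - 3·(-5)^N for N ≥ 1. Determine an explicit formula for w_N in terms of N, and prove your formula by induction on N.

Computing the first terms: w_1 = -6, w_2 = 27, w_3 = -129. This suggests w_N = -(-2)^(N - 1) + (-5)^N.
When N = 1: the formula gives -6 = -6 = w_1.
Inductive step: suppose the statement holds for some i ≥ 1, so w_i = -(-2)^(i - 1) + (-5)^i.
Then w_{i+1} = -2·w_i - 3·(-5)^i = -2·(-(-2)^(i - 1) + (-5)^i) - 3·(-5)^i = -(-2)^i + (-5)^(i + 1) = -(-2)^((i+1) - 1) + (-5)^(i+1),
which is the claimed formula at N = i+1.
By induction, the statement is established for all N ≥ 1.

w_N = -(-2)^(N - 1) + (-5)^N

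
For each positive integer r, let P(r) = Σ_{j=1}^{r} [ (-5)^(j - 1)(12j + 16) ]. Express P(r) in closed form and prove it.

We claim P(r) = -(-5)^r(2r + 3) + 3 for all r ≥ 1.
Base step (r = 1): P(1) = 28, and the closed form gives 28. They agree.
Inductive step: assume the claim holds for r = j, so P(j) = -(-5)^j(2j + 3) + 3.
Then P(j+1) = P(j) + ((-5)^j(12j + 28)) = (-(-5)^j(2j + 3) + 3) + ((-5)^j(12j + 28)).
Simplifying, P(j+1) = 10(-5)^j·j + 25(-5)^j + 3 = -(-5)^(j+1)(2(j+1) + 3) + 3,
which is the closed form with r = j+1.
Hence, by induction on r, the claim holds for every r ≥ 1.

P(r) = -(-5)^r(2r + 3) + 3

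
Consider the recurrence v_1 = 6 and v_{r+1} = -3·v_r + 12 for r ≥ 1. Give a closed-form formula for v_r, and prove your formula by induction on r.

Computing the first terms: v_1 = 6, v_2 = -6, v_3 = 30. This suggests v_r = -(-3)^r + 3.
For the base case r = 1: the formula gives 6 = 6 = v_1.
For the inductive step, assume it holds for an arbitrary m ≥ 1, so v_m = -(-3)^m + 3.
Then v_{m+1} = -3·v_m + 12 = -3·(-(-3)^m + 3) + 12 = -(-3)^(m + 1) + 3,
which is the claimed formula at r = m+1.
Hence, by induction on r, the claim holds for every r ≥ 1.

v_r = -(-3)^r + 3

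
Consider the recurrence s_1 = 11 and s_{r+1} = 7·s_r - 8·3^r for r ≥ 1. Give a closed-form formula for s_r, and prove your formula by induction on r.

Computing the first terms: s_1 = 11, s_2 = 53, s_3 = 299. This suggests s_r = 2·3^r + 5·7^(r - 1).
Base step (r = 1): the formula gives 11 = 11 = s_1.
For the inductive step, assume it holds for an arbitrary k ≥ 1, so s_k = 2·3^k + 5·7^(k - 1).
Then s_{k+1} = 7·s_k - 8·3^k = 7·(2·3^k + 5·7^(k - 1)) - 8·3^k = 2·3^(k + 1) + 5·7^k = 2·3^(k+1) + 5·7^((k+1) - 1),
which is the claimed formula at r = k+1.
By the principle of mathematical induction, the result holds for all r ≥ 1.

s_r = 2·3^r + 5·7^(r - 1)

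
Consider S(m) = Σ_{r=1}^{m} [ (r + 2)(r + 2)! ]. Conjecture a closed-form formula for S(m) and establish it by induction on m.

We claim S(m) = (m + 3)! - 6 for all m ≥ 1.
For the base case m = 1: S(1) = 18, and the closed form gives 18. They agree.
Inductive step: suppose the statement holds for some r ≥ 1, so S(r) = (r + 3)! - 6.
Then S(r+1) = S(r) + ((r + 3)(r + 3)!) = ((r + 3)! - 6) + ((r + 3)(r + 3)!).
Simplifying, S(r+1) = ((r+1) + 3)! - 6,
which is the closed form with m = r+1.
This completes the induction.

S(m) = (m + 3)! - 6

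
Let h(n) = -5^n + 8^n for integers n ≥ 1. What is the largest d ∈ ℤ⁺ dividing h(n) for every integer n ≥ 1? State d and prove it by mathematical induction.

d = 3

Computing the first values: h(1) = 3 and h(2) = 39; gcd(3, 39) = 3, so d ≤ 3.
We prove 3 | -5^n + 8^n for all n ≥ 1 by induction on n.
For the base case n = 1: h(1) = 3 = 3·(1), so 3 | h(1).
Inductive step: suppose the statement holds for some m ≥ 1, i.e. 3 | h(m). Then
8^{m+1} − 5^{m+1} = 8·8^m − 5·5^m = 8·(8^m − 5^m) + (3)·5^m. The first term is divisible by 3 by the inductive hypothesis, and the second term (3)·5^m is divisible by 3 since 3 | 3. Hence 3 | h(m+1).
By the principle of mathematical induction, the result holds for all n ≥ 1.
Therefore the largest such d is 3.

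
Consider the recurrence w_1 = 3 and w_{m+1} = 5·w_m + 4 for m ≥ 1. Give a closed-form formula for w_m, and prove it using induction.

w_m = 4·5^(m - 1) - 1

Computing the first terms: w_1 = 3, w_2 = 19, w_3 = 99. This suggests w_m = 4·5^(m - 1) - 1.
For the base case m = 1: the formula gives 3 = 3 = w_1.
Inductive step: assume the claim holds for m = r, so w_r = 4·5^(r - 1) - 1.
Then w_{r+1} = 5·w_r + 4 = 5·(4·5^(r - 1) - 1) + 4 = 4·5^r - 1 = 4·5^((r+1) - 1) - 1,
which is the claimed formula at m = r+1.
This completes the induction.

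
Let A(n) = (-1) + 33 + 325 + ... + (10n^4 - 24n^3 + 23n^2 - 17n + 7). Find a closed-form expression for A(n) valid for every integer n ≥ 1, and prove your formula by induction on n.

A(n) = n(2n^4 - n^3 - n^2 - 3n + 2)

We claim A(n) = n(2n^4 - n^3 - n^2 - 3n + 2) for all n ≥ 1.
Base case (n = 1): A(1) = -1, and the closed form gives -1. They agree.
Inductive step: suppose the statement holds for some i ≥ 1, so A(i) = i(2i^4 - i^3 - i^2 - 3i + 2).
Then A(i+1) = A(i) + (10i^4 + 16i^3 + 11i^2 - 3i - 1) = (i(2i^4 - i^3 - i^2 - 3i + 2)) + (10i^4 + 16i^3 + 11i^2 - 3i - 1).
Simplifying, A(i+1) = (i + 1)(2i^4 + 7i^3 + 8i^2 - 1) = (i+1)(2(i+1)^4 - (i+1)^3 - (i+1)^2 - 3(i+1) + 2),
which is the closed form with n = i+1.
This completes the induction.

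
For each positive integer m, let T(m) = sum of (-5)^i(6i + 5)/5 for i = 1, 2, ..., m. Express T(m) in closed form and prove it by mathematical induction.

We claim T(m) = (-5)^m(m + 1) - 1 for all m ≥ 1.
For the base case m = 1: T(1) = -11, and the closed form gives -11. They agree.
For the inductive step, assume it holds for an arbitrary i ≥ 1, so T(i) = (-5)^i(i + 1) - 1.
Then T(i+1) = T(i) + ((-5)^i(-6i - 11)) = ((-5)^i(i + 1) - 1) + ((-5)^i(-6i - 11)).
Simplifying, T(i+1) = -5(-5)^i·i - 10(-5)^i - 1 = (-5)^(i+1)((i+1) + 1) - 1,
which is the closed form with m = i+1.
By induction, the statement is established for all m ≥ 1.

T(m) = (-5)^m(m + 1) - 1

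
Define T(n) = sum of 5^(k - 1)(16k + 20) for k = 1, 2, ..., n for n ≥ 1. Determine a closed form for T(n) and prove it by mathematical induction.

T(n) = 4·5^n(n + 1) - 4

We claim T(n) = 4·5^n(n + 1) - 4 for all n ≥ 1.
For the base case n = 1: T(1) = 36, and the closed form gives 36. They agree.
Inductive step: suppose the statement holds for some k ≥ 1, so T(k) = 4·5^k(k + 1) - 4.
Then T(k+1) = T(k) + (5^k(16k + 36)) = (4·5^k(k + 1) - 4) + (5^k(16k + 36)).
Simplifying, T(k+1) = 20·5^k·k + 40·5^k - 4 = 4·5^(k+1)((k+1) + 1) - 4,
which is the closed form with n = k+1.
By the principle of mathematical induction, the result holds for all n ≥ 1.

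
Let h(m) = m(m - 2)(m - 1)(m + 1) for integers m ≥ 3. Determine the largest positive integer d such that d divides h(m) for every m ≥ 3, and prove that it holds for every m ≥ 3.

d = 24

Computing the first values: h(3) = 24 and h(4) = 120; gcd(24, 120) = 24, so d ≤ 24.
We prove 24 | m(m - 2)(m - 1)(m + 1) for all m ≥ 3 by induction on m.
For the base case m = 3: h(3) = 24 = 24·(1), so 24 | h(3).
Inductive step: assume the claim holds for m = j, i.e. 24 | h(j). Then
h(j+1) − h(j) = (j-1)·j·(j+1)·(j+2) − (j-2)·(j-1)·j·(j+1) = (j-1)·j·(j+1)·[(j+2) − (j-2)] = 4·(j-1)·j·(j+1). The product of 3 consecutive integers is divisible by (3)! = 6, so h(j+1) − h(j) is divisible by 4·6 = 24. By the inductive hypothesis 24 | h(j), hence 24 | h(j+1).
Hence, by induction on m, the claim holds for every m ≥ 3.
Therefore the largest such d is 24.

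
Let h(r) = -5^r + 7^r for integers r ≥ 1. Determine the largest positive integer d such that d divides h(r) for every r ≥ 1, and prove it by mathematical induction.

Computing the first values: h(1) = 2 and h(2) = 24; gcd(2, 24) = 2, so d ≤ 2.
We prove 2 | -5^r + 7^r for all r ≥ 1 by induction on r.
Base step (r = 1): h(1) = 2 = 2·(1), so 2 | h(1).
Inductive step: assume the claim holds for r = m, i.e. 2 | h(m). Then
7^{m+1} − 5^{m+1} = 7·7^m − 5·5^m = 7·(7^m − 5^m) + (2)·5^m. The first term is divisible by 2 by the inductive hypothesis, and the second term (2)·5^m is divisible by 2 since 2 | 2. Hence 2 | h(m+1).
This completes the induction.
Therefore the largest such d is 2.

d = 2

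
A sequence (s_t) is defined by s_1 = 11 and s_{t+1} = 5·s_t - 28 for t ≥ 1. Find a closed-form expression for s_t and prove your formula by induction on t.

s_t = 4·5^(t - 1) + 7

Computing the first terms: s_1 = 11, s_2 = 27, s_3 = 107. This suggests s_t = 4·5^(t - 1) + 7.
When t = 1: the formula gives 11 = 11 = s_1.
Inductive step: suppose the statement holds for some j ≥ 1, so s_j = 4·5^(j - 1) + 7.
Then s_{j+1} = 5·s_j - 28 = 5·(4·5^(j - 1) + 7) - 28 = 4·5^j + 7 = 4·5^((j+1) - 1) + 7,
which is the claimed formula at t = j+1.
By induction, the statement is established for all t ≥ 1.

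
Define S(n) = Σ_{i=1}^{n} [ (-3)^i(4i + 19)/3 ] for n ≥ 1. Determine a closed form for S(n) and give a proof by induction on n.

We claim S(n) = (-3)^n(n + 5) - 5 for all n ≥ 1.
Base case (n = 1): S(1) = -23, and the closed form gives -23. They agree.
For the inductive step, assume it holds for an arbitrary i ≥ 1, so S(i) = (-3)^i(i + 5) - 5.
Then S(i+1) = S(i) + ((-3)^i(-4i - 23)) = ((-3)^i(i + 5) - 5) + ((-3)^i(-4i - 23)).
Simplifying, S(i+1) = -3(-3)^i·i - 18(-3)^i - 5 = (-3)^(i+1)((i+1) + 5) - 5,
which is the closed form with n = i+1.
This completes the induction.

S(n) = (-3)^n(n + 5) - 5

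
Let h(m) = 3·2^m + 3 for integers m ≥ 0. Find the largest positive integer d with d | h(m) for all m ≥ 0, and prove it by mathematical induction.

Computing the first values: h(0) = 6 and h(1) = 9; gcd(6, 9) = 3, so d ≤ 3.
We prove 3 | 3·2^m + 3 for all m ≥ 0 by induction on m.
Base case (m = 0): h(0) = 6 = 3·(2), so 3 | h(0).
Suppose the result is true for m = j, i.e. 3 | h(j). Then
h(j+1) = 3·2^(j+1) + 3 = 2·(3·2^j + 3) - 3 = 2·h(j) - 3. The first term is divisible by 3 by the inductive hypothesis, and -3 is divisible by 3. Hence 3 | h(j+1).
This completes the induction.
Therefore the largest such d is 3.

d = 3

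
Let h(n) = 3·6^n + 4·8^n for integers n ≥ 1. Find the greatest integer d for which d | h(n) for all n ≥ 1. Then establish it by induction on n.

d = 2

Computing the first values: h(1) = 50 and h(2) = 364; gcd(50, 364) = 2, so d ≤ 2.
We prove 2 | 3·6^n + 4·8^n for all n ≥ 1 by induction on n.
Base case (n = 1): h(1) = 50 = 2·(25), so 2 | h(1).
Inductive step: assume the claim holds for n = k, i.e. 2 | h(k). Then
h(k+1) − 8·h(k) = (3·6^(k+1) + 4·8^(k+1)) − 8·(3·6^k + 4·8^k) = (3)·6^k·(6 − 8) = (-6)·6^k. Since 2 | h(k) by the inductive hypothesis, 2 | 8·h(k); and 2 | -6 since -6 = 2·-3. Therefore 2 | h(k+1).
By the principle of mathematical induction, the result holds for all n ≥ 1.
Therefore the largest such d is 2.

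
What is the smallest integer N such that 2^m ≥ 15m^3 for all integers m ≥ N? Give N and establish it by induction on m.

N = 16

At m = 15: 32768 < 50625, so the inequality fails and N ≥ 16. We prove 2^m ≥ 15m^3 for all m ≥ 16.
When m = 16: 2^m = 65536 and 15m^3 = 61440, so 65536 ≥ 61440.
Inductive step: assume the claim holds for m = k, so 2^k ≥ 15k^3.
Then 2^(k + 1) = 2·(2^k) ≥ 2·(15k^3).
Also, for k ≥ 16 we have 2·(15k^3) ≥ 15(k+1)^3, since 2 ≥ (1 + 1/k)^3 for all k ≥ 16.
Combining, 2^(k + 1) ≥ 15(k+1)^3.
This completes the induction.
Hence the smallest such N is 16.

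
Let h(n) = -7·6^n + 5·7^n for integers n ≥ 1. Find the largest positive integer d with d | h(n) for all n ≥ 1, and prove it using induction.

d = 7

Computing the first values: h(1) = -7 and h(2) = -7; gcd(-7, -7) = 7, so d ≤ 7.
We prove 7 | -7·6^n + 5·7^n for all n ≥ 1 by induction on n.
Base step (n = 1): h(1) = -7 = 7·(-1), so 7 | h(1).
For the inductive step, assume it holds for an arbitrary i ≥ 1, i.e. 7 | h(i). Then
h(i+1) − 7·h(i) = (-7·6^(i+1) + 5·7^(i+1)) − 7·(-7·6^i + 5·7^i) = (-7)·6^i·(6 − 7) = (7)·6^i. Since 7 | h(i) by the inductive hypothesis, 7 | 7·h(i); and 7 | 7 since 7 = 7·1. Therefore 7 | h(i+1).
Hence, by induction on n, the claim holds for every n ≥ 1.
Therefore the largest such d is 7.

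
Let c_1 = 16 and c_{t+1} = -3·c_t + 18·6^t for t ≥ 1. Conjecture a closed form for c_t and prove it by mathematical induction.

Computing the first terms: c_1 = 16, c_2 = 60, c_3 = 468. This suggests c_t = 4(-3)^(t - 1) + 2·6^t.
Base step (t = 1): the formula gives 16 = 16 = c_1.
Inductive step: assume the claim holds for t = i, so c_i = 4(-3)^(i - 1) + 2·6^i.
Then c_{i+1} = -3·c_i + 18·6^i = -3·(4(-3)^(i - 1) + 2·6^i) + 18·6^i = 4(-3)^i + 2·6^(i + 1) = 4(-3)^((i+1) - 1) + 2·6^(i+1),
which is the claimed formula at t = i+1.
By induction, the statement is established for all t ≥ 1.

c_t = 4(-3)^(t - 1) + 2·6^t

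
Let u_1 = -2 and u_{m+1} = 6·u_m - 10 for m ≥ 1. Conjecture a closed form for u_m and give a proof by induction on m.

Computing the first terms: u_1 = -2, u_2 = -22, u_3 = -142. This suggests u_m = -4·6^(m - 1) + 2.
For the base case m = 1: the formula gives -2 = -2 = u_1.
Inductive step: suppose the statement holds for some p ≥ 1, so u_p = -4·6^(p - 1) + 2.
Then u_{p+1} = 6·u_p - 10 = 6·(-4·6^(p - 1) + 2) - 10 = -4·6^p + 2 = -4·6^((p+1) - 1) + 2,
which is the claimed formula at m = p+1.
Hence, by induction on m, the claim holds for every m ≥ 1.

u_m = -4·6^(m - 1) + 2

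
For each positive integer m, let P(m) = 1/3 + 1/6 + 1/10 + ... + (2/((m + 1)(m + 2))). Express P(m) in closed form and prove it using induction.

We claim P(m) = m/(m + 2) for all m ≥ 1.
Base case (m = 1): P(1) = 1/3, and the closed form gives 1/3. They agree.
For the inductive step, assume it holds for an arbitrary i ≥ 1, so P(i) = i/(i + 2).
Then P(i+1) = P(i) + (2/((i + 2)(i + 3))) = (i/(i + 2)) + (2/((i + 2)(i + 3))).
Simplifying, P(i+1) = (i + 1)/(i + 3) = (i+1)/((i+1) + 2),
which is the closed form with m = i+1.
Hence, by induction on m, the claim holds for every m ≥ 1.

P(m) = m/(m + 2)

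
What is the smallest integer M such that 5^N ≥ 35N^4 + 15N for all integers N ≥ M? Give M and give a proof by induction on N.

At N = 7: 78125 < 84140, so the inequality fails and M ≥ 8. We prove 5^N ≥ 35N^4 + 15N for all N ≥ 8.
Base case (N = 8): 5^N = 390625 and 35N^4 + 15N = 143480, so 390625 ≥ 143480.
Suppose the result is true for N = i, so 5^i ≥ 35i^4 + 15i.
Then 5^(i + 1) = 5·(5^i) ≥ 5·(35i^4 + 15i).
Also, for i ≥ 8 we have 5·(35i^4 + 15i) ≥ 35(i+1)^4 + 15(i+1), since 5·(35i^4 + 15i) − (35(i+1)^4 + 15(i+1)) = 140i^4 - 140i^3 - 210i^2 - 80i - 50, which is nonnegative for all i ≥ 8.
Combining, 5^(i + 1) ≥ 35(i+1)^4 + 15(i+1).
Hence, by induction on N, the claim holds for every N ≥ 8.
Hence the smallest such M is 8.

M = 8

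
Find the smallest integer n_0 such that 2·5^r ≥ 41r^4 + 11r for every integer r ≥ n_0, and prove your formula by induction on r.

n_0 = 7

At r = 6: 31250 < 53202, so the inequality fails and n_0 ≥ 7. We prove 2·5^r ≥ 41r^4 + 11r for all r ≥ 7.
Base step (r = 7): 2·5^r = 156250 and 41r^4 + 11r = 98518, so 156250 ≥ 98518.
Inductive step: assume the claim holds for r = p, so 2·5^p ≥ 41p^4 + 11p.
Then 2·5^(p + 1) = 5·(2·5^p) ≥ 5·(41p^4 + 11p).
Also, for p ≥ 7 we have 5·(41p^4 + 11p) ≥ 41(p+1)^4 + 11(p+1), since 5·(41p^4 + 11p) − (41(p+1)^4 + 11(p+1)) = 164p^4 - 164p^3 - 246p^2 - 120p - 52, which is nonnegative for all p ≥ 7.
Combining, 2·5^(p + 1) ≥ 41(p+1)^4 + 11(p+1).
By induction, the statement is established for all r ≥ 7.
Hence the smallest such n_0 is 7.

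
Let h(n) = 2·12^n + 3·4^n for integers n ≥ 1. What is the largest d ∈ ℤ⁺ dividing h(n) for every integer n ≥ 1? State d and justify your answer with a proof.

Computing the first values: h(1) = 36 and h(2) = 336; gcd(36, 336) = 12, so d ≤ 12.
We prove 12 | 2·12^n + 3·4^n for all n ≥ 1 by induction on n.
For the base case n = 1: h(1) = 36 = 12·(3), so 12 | h(1).
Inductive step: assume the claim holds for n = m, i.e. 12 | h(m). Then
h(m+1) − 12·h(m) = (2·12^(m+1) + 3·4^(m+1)) − 12·(2·12^m + 3·4^m) = (3)·4^m·(4 − 12) = (-24)·4^m. Since 12 | h(m) by the inductive hypothesis, 12 | 12·h(m); and 12 | -24 since -24 = 12·-2. Therefore 12 | h(m+1).
By the principle of mathematical induction, the result holds for all n ≥ 1.
Therefore the largest such d is 12.

d = 12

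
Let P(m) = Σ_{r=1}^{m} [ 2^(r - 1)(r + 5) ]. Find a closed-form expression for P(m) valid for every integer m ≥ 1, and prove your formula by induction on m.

We claim P(m) = 2^m(m + 4) - 4 for all m ≥ 1.
Base step (m = 1): P(1) = 6, and the closed form gives 6. They agree.
Inductive step: assume the claim holds for m = r, so P(r) = 2^r(r + 4) - 4.
Then P(r+1) = P(r) + (2^r(r + 6)) = (2^r(r + 4) - 4) + (2^r(r + 6)).
Simplifying, P(r+1) = 2·2^r·r + 10·2^r - 4 = 2^(r+1)((r+1) + 4) - 4,
which is the closed form with m = r+1.
By the principle of mathematical induction, the result holds for all m ≥ 1.

P(m) = 2^m(m + 4) - 4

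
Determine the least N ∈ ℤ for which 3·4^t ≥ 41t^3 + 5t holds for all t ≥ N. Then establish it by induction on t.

N = 6

At t = 5: 3072 < 5150, so the inequality fails and N ≥ 6. We prove 3·4^t ≥ 41t^3 + 5t for all t ≥ 6.
Base case (t = 6): 3·4^t = 12288 and 41t^3 + 5t = 8886, so 12288 ≥ 8886.
For the inductive step, assume it holds for an arbitrary j ≥ 6, so 3·4^j ≥ 41j^3 + 5j.
Then 3·4^(j + 1) = 4·(3·4^j) ≥ 4·(41j^3 + 5j).
Also, for j ≥ 6 we have 4·(41j^3 + 5j) ≥ 41(j+1)^3 + 5(j+1), since 4·(41j^3 + 5j) − (41(j+1)^3 + 5(j+1)) = 123j^3 - 123j^2 - 108j - 46, which is nonnegative for all j ≥ 6.
Combining, 3·4^(j + 1) ≥ 41(j+1)^3 + 5(j+1).
Hence, by induction on t, the claim holds for every t ≥ 6.
Hence the smallest such N is 6.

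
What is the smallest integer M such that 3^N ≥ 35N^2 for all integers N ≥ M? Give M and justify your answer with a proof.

M = 7

At N = 6: 729 < 1260, so the inequality fails and M ≥ 7. We prove 3^N ≥ 35N^2 for all N ≥ 7.
Base step (N = 7): 3^N = 2187 and 35N^2 = 1715, so 2187 ≥ 1715.
Inductive step: assume the claim holds for N = p, so 3^p ≥ 35p^2.
Then 3^(p + 1) = 3·(3^p) ≥ 3·(35p^2).
Also, for p ≥ 7 we have 3·(35p^2) ≥ 35(p+1)^2, since 3 ≥ (1 + 1/p)^2 for all p ≥ 7.
Combining, 3^(p + 1) ≥ 35(p+1)^2.
Hence, by induction on N, the claim holds for every N ≥ 7.
Hence the smallest such M is 7.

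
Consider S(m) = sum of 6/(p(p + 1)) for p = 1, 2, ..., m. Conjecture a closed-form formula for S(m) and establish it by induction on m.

S(m) = 6m/(m + 1)

We claim S(m) = 6m/(m + 1) for all m ≥ 1.
For the base case m = 1: S(1) = 3, and the closed form gives 3. They agree.
Inductive step: suppose the statement holds for some p ≥ 1, so S(p) = 6p/(p + 1).
Then S(p+1) = S(p) + (6/((p + 1)(p + 2))) = (6p/(p + 1)) + (6/((p + 1)(p + 2))).
Simplifying, S(p+1) = 6(p + 1)/(p + 2) = 6(p+1)/((p+1) + 1),
which is the closed form with m = p+1.
Hence, by induction on m, the claim holds for every m ≥ 1.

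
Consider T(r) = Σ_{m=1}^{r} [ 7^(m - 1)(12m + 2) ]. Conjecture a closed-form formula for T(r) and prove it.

T(r) = 2·7^r·r

We claim T(r) = 2·7^r·r for all r ≥ 1.
When r = 1: T(1) = 14, and the closed form gives 14. They agree.
For the inductive step, assume it holds for an arbitrary m ≥ 1, so T(m) = 2·7^m·m.
Then T(m+1) = T(m) + (7^m(12m + 14)) = (2·7^m·m) + (7^m(12m + 14)).
Simplifying, T(m+1) = 14·7^m(m + 1) = 2·7^(m+1)·(m+1),
which is the closed form with r = m+1.
By induction, the statement is established for all r ≥ 1.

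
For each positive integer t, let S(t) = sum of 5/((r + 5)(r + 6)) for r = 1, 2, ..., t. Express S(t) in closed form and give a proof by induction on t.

S(t) = 5t/(6(t + 6))

We claim S(t) = 5t/(6(t + 6)) for all t ≥ 1.
When t = 1: S(1) = 5/42, and the closed form gives 5/42. They agree.
Inductive step: assume the claim holds for t = r, so S(r) = 5r/(6(r + 6)).
Then S(r+1) = S(r) + (5/((r + 6)(r + 7))) = (5r/(6(r + 6))) + (5/((r + 6)(r + 7))).
Simplifying, S(r+1) = 5(r + 1)/(6(r + 7)) = 5(r+1)/(6((r+1) + 6)),
which is the closed form with t = r+1.
Hence, by induction on t, the claim holds for every t ≥ 1.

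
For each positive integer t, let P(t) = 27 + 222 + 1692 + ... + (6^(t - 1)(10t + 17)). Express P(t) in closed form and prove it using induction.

We claim P(t) = 6^t(2t + 3) - 3 for all t ≥ 1.
Base case (t = 1): P(1) = 27, and the closed form gives 27. They agree.
Inductive step: assume the claim holds for t = j, so P(j) = 6^j(2j + 3) - 3.
Then P(j+1) = P(j) + (6^j(10j + 27)) = (6^j(2j + 3) - 3) + (6^j(10j + 27)).
Simplifying, P(j+1) = 12·6^j·j + 30·6^j - 3 = 6^(j+1)(2(j+1) + 3) - 3,
which is the closed form with t = j+1.
Hence, by induction on t, the claim holds for every t ≥ 1.

P(t) = 6^t(2t + 3) - 3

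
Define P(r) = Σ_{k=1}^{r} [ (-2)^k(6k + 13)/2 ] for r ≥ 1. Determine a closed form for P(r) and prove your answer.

P(r) = (-2)^r(2r + 5) - 5

We claim P(r) = (-2)^r(2r + 5) - 5 for all r ≥ 1.
For the base case r = 1: P(1) = -19, and the closed form gives -19. They agree.
Inductive step: assume the claim holds for r = k, so P(k) = (-2)^k(2k + 5) - 5.
Then P(k+1) = P(k) + ((-2)^k(-6k - 19)) = ((-2)^k(2k + 5) - 5) + ((-2)^k(-6k - 19)).
Simplifying, P(k+1) = -4(-2)^k·k - 14(-2)^k - 5 = (-2)^(k+1)(2(k+1) + 5) - 5,
which is the closed form with r = k+1.
Hence, by induction on r, the claim holds for every r ≥ 1.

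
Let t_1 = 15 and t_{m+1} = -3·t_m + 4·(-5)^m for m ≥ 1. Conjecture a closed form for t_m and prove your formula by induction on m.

t_m = 5(-3)^(m - 1) - 2(-5)^m

Computing the first terms: t_1 = 15, t_2 = -65, t_3 = 295. This suggests t_m = 5(-3)^(m - 1) - 2(-5)^m.
Base step (m = 1): the formula gives 15 = 15 = t_1.
Suppose the result is true for m = p, so t_p = 5(-3)^(p - 1) - 2(-5)^p.
Then t_{p+1} = -3·t_p + 4·(-5)^p = -3·(5(-3)^(p - 1) - 2(-5)^p) + 4·(-5)^p = 5(-3)^p - 2(-5)^(p + 1) = 5(-3)^((p+1) - 1) - 2(-5)^(p+1),
which is the claimed formula at m = p+1.
By the principle of mathematical induction, the result holds for all m ≥ 1.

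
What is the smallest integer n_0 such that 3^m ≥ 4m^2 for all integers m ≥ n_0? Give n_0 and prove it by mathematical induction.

At m = 3: 27 < 36, so the inequality fails and n_0 ≥ 4. We prove 3^m ≥ 4m^2 for all m ≥ 4.
When m = 4: 3^m = 81 and 4m^2 = 64, so 81 ≥ 64.
Inductive step: assume the claim holds for m = k, so 3^k ≥ 4k^2.
Then 3^(k + 1) = 3·(3^k) ≥ 3·(4k^2).
Also, for k ≥ 4 we have 3·(4k^2) ≥ 4(k+1)^2, since 3 ≥ (1 + 1/k)^2 for all k ≥ 4.
Combining, 3^(k + 1) ≥ 4(k+1)^2.
By the principle of mathematical induction, the result holds for all m ≥ 4.
Hence the smallest such n_0 is 4.

n_0 = 4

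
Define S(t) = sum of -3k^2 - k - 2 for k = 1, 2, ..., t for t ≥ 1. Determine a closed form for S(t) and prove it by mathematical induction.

We claim S(t) = -t(t^2 + 2t + 3) for all t ≥ 1.
Base case (t = 1): S(1) = -6, and the closed form gives -6. They agree.
Suppose the result is true for t = k, so S(k) = k(-k^2 - 2k - 3).
Then S(k+1) = S(k) + (-k - 3(k + 1)^2 - 3) = (k(-k^2 - 2k - 3)) + (-k - 3(k + 1)^2 - 3).
Simplifying, S(k+1) = -(k + 1)(k^2 + 4k + 6) = -(k+1)((k+1)^2 + 2(k+1) + 3),
which is the closed form with t = k+1.
By the principle of mathematical induction, the result holds for all t ≥ 1.

S(t) = -t(t^2 + 2t + 3)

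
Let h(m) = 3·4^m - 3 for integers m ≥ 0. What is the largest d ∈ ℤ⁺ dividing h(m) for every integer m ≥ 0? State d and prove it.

d = 9

Computing the first values: h(0) = 0 and h(1) = 9; gcd(0, 9) = 9, so d ≤ 9.
We prove 9 | 3·4^m - 3 for all m ≥ 0 by induction on m.
Base case (m = 0): h(0) = 0 = 9·(0), so 9 | h(0).
Inductive step: suppose the statement holds for some k ≥ 0, i.e. 9 | h(k). Then
h(k+1) = 3·4^(k+1) - 3 = 4·(3·4^k - 3) + 9 = 4·h(k) + 9. The first term is divisible by 9 by the inductive hypothesis, and 9 is divisible by 9. Hence 9 | h(k+1).
Hence, by induction on m, the claim holds for every m ≥ 0.
Therefore the largest such d is 9.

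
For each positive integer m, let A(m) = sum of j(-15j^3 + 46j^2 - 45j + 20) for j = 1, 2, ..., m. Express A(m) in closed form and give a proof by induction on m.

We claim A(m) = -m(m + 1)(3m^3 - 7m^2 + 4m - 3) for all m ≥ 1.
Base case (m = 1): A(1) = 6, and the closed form gives 6. They agree.
Suppose the result is true for m = j, so A(j) = j(-3j^4 + 4j^3 + 3j^2 - j + 3).
Then A(j+1) = A(j) + (-15j^4 - 14j^3 + 3j^2 + 8j + 6) = (j(-3j^4 + 4j^3 + 3j^2 - j + 3)) + (-15j^4 - 14j^3 + 3j^2 + 8j + 6).
Simplifying, A(j+1) = -(j + 1)(j + 2)(3j^3 + 2j^2 - j - 3) = -(j+1)((j+1) + 1)(3(j+1)^3 - 7(j+1)^2 + 4(j+1) - 3),
which is the closed form with m = j+1.
This completes the induction.

A(m) = -m(m + 1)(3m^3 - 7m^2 + 4m - 3)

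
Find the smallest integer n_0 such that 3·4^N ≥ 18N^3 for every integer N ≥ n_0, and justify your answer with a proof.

n_0 = 5

At N = 4: 768 < 1152, so the inequality fails and n_0 ≥ 5. We prove 3·4^N ≥ 18N^3 for all N ≥ 5.
Base case (N = 5): 3·4^N = 3072 and 18N^3 = 2250, so 3072 ≥ 2250.
Suppose the result is true for N = m, so 3·4^m ≥ 18m^3.
Then 3·4^(m + 1) = 4·(3·4^m) ≥ 4·(18m^3).
Also, for m ≥ 5 we have 4·(18m^3) ≥ 18(m+1)^3, since 4 ≥ (1 + 1/m)^3 for all m ≥ 5.
Combining, 3·4^(m + 1) ≥ 18(m+1)^3.
Hence, by induction on N, the claim holds for every N ≥ 5.
Hence the smallest such n_0 is 5.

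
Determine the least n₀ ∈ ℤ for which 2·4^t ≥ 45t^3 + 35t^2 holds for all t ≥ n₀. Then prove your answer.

n₀ = 7

At t = 6: 8192 < 10980, so the inequality fails and n₀ ≥ 7. We prove 2·4^t ≥ 45t^3 + 35t^2 for all t ≥ 7.
When t = 7: 2·4^t = 32768 and 45t^3 + 35t^2 = 17150, so 32768 ≥ 17150.
Inductive step: assume the claim holds for t = p, so 2·4^p ≥ 45p^3 + 35p^2.
Then 2·4^(p + 1) = 4·(2·4^p) ≥ 4·(45p^3 + 35p^2).
Also, for p ≥ 7 we have 4·(45p^3 + 35p^2) ≥ 45(p+1)^3 + 35(p+1)^2, since 4·(45p^3 + 35p^2) − (45(p+1)^3 + 35(p+1)^2) = 135p^3 - 30p^2 - 205p - 80, which is nonnegative for all p ≥ 7.
Combining, 2·4^(p + 1) ≥ 45(p+1)^3 + 35(p+1)^2.
By induction, the statement is established for all t ≥ 7.
Hence the smallest such n₀ is 7.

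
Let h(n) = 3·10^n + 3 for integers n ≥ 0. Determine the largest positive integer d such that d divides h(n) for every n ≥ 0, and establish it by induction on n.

d = 3

Computing the first values: h(0) = 6 and h(1) = 33; gcd(6, 33) = 3, so d ≤ 3.
We prove 3 | 3·10^n + 3 for all n ≥ 0 by induction on n.
When n = 0: h(0) = 6 = 3·(2), so 3 | h(0).
Suppose the result is true for n = k, i.e. 3 | h(k). Then
h(k+1) = 3·10^(k+1) + 3 = 10·(3·10^k + 3) - 27 = 10·h(k) - 27. The first term is divisible by 3 by the inductive hypothesis, and -27 is divisible by 3. Hence 3 | h(k+1).
This completes the induction.
Therefore the largest such d is 3.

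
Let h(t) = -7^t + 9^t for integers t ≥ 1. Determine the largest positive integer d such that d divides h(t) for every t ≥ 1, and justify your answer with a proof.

Computing the first values: h(1) = 2 and h(2) = 32; gcd(2, 32) = 2, so d ≤ 2.
We prove 2 | -7^t + 9^t for all t ≥ 1 by induction on t.
For the base case t = 1: h(1) = 2 = 2·(1), so 2 | h(1).
Inductive step: suppose the statement holds for some p ≥ 1, i.e. 2 | h(p). Then
9^{p+1} − 7^{p+1} = 9·9^p − 7·7^p = 9·(9^p − 7^p) + (2)·7^p. The first term is divisible by 2 by the inductive hypothesis, and the second term (2)·7^p is divisible by 2 since 2 | 2. Hence 2 | h(p+1).
By induction, the statement is established for all t ≥ 1.
Therefore the largest such d is 2.

d = 2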